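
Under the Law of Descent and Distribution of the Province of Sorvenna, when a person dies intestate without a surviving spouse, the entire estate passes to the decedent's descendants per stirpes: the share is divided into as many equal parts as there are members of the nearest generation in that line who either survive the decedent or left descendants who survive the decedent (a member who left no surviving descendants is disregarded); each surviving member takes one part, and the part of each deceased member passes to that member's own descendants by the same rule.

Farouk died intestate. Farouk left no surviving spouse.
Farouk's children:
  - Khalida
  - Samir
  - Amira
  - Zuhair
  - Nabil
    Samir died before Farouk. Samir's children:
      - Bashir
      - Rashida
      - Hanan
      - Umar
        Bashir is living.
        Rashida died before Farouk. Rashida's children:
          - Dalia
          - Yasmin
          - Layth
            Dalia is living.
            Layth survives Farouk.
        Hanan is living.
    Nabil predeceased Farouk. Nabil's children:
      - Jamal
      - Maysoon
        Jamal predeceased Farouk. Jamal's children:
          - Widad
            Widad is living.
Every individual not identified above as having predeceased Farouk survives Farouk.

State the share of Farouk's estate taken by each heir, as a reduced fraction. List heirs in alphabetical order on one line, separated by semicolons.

There is no surviving spouse, so the entire estate passes to Farouk's descendants per stirpes.
The estate is divided into 5 equal shares of 1/5 among Khalida, Samir, Amira, Zuhair, Nabil.
Khalida is living and takes 1/5.
Samir predeceased; the 1/5 allotted to Samir's branch passes to Samir's issue by representation.
The 1/5 is divided into 4 equal shares of 1/20 among Bashir, Rashida, Hanan, Umar.
Bashir is living and takes 1/20.
Rashida predeceased; the 1/20 allotted to Rashida's branch passes to Rashida's issue by representation.
The 1/20 is divided into 3 equal shares of 1/60 among Dalia, Yasmin, Layth.
Dalia is living and takes 1/60.
Yasmin is living and takes 1/60.
Layth is living and takes 1/60.
Hanan is living and takes 1/20.
Umar is living and takes 1/20.
Amira is living and takes 1/5.
Zuhair is living and takes 1/5.
Nabil predeceased; the 1/5 allotted to Nabil's branch passes to Nabil's issue by representation.
The 1/5 is divided into 2 equal shares of 1/10 among Jamal, Maysoon.
Jamal predeceased; the 1/10 allotted to Jamal's branch passes to Jamal's issue by representation.
Widad is the sole taker at this level and receives the full 1/10.
Maysoon is living and takes 1/10.

Amira 1/5; Bashir 1/20; Dalia 1/60; Hanan 1/20; Khalida 1/5; Layth 1/60; Maysoon 1/10; Umar 1/20; Widad 1/10; Yasmin 1/60; Zuhair 1/5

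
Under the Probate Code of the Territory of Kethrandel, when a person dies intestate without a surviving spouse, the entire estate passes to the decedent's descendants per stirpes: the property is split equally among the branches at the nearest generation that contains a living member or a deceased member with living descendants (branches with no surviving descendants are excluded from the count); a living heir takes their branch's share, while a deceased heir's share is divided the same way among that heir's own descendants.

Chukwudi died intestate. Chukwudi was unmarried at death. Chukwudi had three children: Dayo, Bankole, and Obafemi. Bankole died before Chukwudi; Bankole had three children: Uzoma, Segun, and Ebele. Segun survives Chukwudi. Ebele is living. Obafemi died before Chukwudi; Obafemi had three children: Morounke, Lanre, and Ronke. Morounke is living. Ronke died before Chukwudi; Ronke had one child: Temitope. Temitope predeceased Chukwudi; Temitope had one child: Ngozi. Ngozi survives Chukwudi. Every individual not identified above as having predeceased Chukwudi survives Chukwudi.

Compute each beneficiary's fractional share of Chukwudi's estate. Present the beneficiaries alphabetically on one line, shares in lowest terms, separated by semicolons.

There is no surviving spouse, so the entire estate passes to Chukwudi's descendants per stirpes.
The estate is divided into 3 equal shares of 1/3 among Dayo, Bankole, Obafemi.
Dayo is living and takes 1/3.
Bankole predeceased; the 1/3 allotted to Bankole's branch passes to Bankole's issue by representation.
The 1/3 is divided into 3 equal shares of 1/9 among Uzoma, Segun, Ebele.
Uzoma is living and takes 1/9.
Segun is living and takes 1/9.
Ebele is living and takes 1/9.
Obafemi predeceased; the 1/3 allotted to Obafemi's branch passes to Obafemi's issue by representation.
The 1/3 is divided into 3 equal shares of 1/9 among Morounke, Lanre, Ronke.
Morounke is living and takes 1/9.
Lanre is living and takes 1/9.
Ronke predeceased; the 1/9 allotted to Ronke's branch passes to Ronke's issue by representation.
Temitope's line is the sole branch at this level, so the full 1/9 passes to Temitope's issue by representation.
Ngozi is the sole taker at this level and receives the full 1/9.

Dayo 1/3; Ebele 1/9; Lanre 1/9; Morounke 1/9; Ngozi 1/9; Segun 1/9; Uzoma 1/9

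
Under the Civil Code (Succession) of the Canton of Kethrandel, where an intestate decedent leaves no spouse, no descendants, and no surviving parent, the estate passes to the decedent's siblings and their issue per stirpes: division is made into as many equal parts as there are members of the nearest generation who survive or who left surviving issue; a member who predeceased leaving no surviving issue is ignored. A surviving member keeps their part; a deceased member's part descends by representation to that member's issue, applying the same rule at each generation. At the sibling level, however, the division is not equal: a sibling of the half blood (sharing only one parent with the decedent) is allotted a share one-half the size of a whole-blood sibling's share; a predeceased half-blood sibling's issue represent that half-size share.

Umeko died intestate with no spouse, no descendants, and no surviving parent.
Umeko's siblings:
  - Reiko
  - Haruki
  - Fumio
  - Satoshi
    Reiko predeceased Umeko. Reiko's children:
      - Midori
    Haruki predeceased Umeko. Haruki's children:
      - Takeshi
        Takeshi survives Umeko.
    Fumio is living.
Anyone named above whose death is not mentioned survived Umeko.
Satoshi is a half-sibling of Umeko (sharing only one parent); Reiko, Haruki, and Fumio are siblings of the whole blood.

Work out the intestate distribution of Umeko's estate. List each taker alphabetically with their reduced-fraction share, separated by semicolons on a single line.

No spouse, descendants, or parent survives, so the estate passes to Umeko's siblings per stirpes.
Half-blood siblings count for one-half the weight of whole-blood siblings at the initial division.
Dividing 1 in proportion to weights (total weight 7/2): Reiko (weight 1) → 2/7; Haruki (weight 1) → 2/7; Fumio (weight 1) → 2/7; Satoshi (weight 1/2) → 1/7.
Reiko predeceased; the 2/7 allotted to Reiko's branch passes to Reiko's issue by representation.
Midori is the sole taker at this level and receives the full 2/7.
Haruki predeceased; the 2/7 allotted to Haruki's branch passes to Haruki's issue by representation.
Takeshi is the sole taker at this level and receives the full 2/7.
Fumio is living and takes 2/7.
Satoshi is living and takes 1/7.

Fumio 2/7; Midori 2/7; Satoshi 1/7; Takeshi 2/7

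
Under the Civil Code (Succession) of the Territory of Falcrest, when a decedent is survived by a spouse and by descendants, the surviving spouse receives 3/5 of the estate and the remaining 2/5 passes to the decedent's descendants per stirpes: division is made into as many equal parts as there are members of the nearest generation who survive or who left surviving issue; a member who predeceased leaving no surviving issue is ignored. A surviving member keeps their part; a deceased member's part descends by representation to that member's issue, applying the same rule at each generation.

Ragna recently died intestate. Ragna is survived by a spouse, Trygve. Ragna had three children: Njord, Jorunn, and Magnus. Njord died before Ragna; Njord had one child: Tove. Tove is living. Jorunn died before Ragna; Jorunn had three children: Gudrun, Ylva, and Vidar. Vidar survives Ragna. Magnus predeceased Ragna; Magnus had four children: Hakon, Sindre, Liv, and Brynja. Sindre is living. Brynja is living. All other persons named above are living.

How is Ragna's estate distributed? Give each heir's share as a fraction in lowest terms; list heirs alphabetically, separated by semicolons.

Brynja 1/30; Gudrun 2/45; Hakon 1/30; Liv 1/30; Sindre 1/30; Tove 2/15; Trygve 3/5; Vidar 2/45; Ylva 2/45

Trygve, as surviving spouse, takes 3/5.
The remaining 2/5 passes to Ragna's descendants per stirpes.
The 2/5 is divided into 3 equal shares of 2/15 among Njord, Jorunn, Magnus.
Njord predeceased; the 2/15 allotted to Njord's branch passes to Njord's issue by representation.
Tove is the sole taker at this level and receives the full 2/15.
Jorunn predeceased; the 2/15 allotted to Jorunn's branch passes to Jorunn's issue by representation.
The 2/15 is divided into 3 equal shares of 2/45 among Gudrun, Ylva, Vidar.
Gudrun is living and takes 2/45.
Ylva is living and takes 2/45.
Vidar is living and takes 2/45.
Magnus predeceased; the 2/15 allotted to Magnus's branch passes to Magnus's issue by representation.
The 2/15 is divided into 4 equal shares of 1/30 among Hakon, Sindre, Liv, Brynja.
Hakon is living and takes 1/30.
Sindre is living and takes 1/30.
Liv is living and takes 1/30.
Brynja is living and takes 1/30.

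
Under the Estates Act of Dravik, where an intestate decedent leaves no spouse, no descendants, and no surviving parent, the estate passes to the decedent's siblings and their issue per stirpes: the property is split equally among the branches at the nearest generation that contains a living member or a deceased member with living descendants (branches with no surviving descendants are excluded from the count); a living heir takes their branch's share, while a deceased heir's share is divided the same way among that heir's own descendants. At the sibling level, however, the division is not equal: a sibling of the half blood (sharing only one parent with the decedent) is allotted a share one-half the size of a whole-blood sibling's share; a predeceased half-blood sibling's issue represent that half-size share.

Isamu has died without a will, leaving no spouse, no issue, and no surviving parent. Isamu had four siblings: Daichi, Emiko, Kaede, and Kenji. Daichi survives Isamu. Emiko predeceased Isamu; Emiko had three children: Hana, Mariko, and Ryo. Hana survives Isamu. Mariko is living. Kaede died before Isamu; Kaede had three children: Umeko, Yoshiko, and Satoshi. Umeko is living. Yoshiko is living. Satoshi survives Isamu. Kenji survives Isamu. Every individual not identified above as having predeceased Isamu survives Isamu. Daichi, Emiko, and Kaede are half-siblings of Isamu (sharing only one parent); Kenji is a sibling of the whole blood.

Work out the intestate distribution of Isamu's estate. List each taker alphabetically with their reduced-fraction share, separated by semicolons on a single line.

Daichi 1/5; Hana 1/15; Kenji 2/5; Mariko 1/15; Ryo 1/15; Satoshi 1/15; Umeko 1/15; Yoshiko 1/15

No spouse, descendants, or parent survives, so the estate passes to Isamu's siblings per stirpes.
Half-blood siblings count for one-half the weight of whole-blood siblings at the initial division.
Dividing 1 in proportion to weights (total weight 5/2): Daichi (weight 1/2) → 1/5; Emiko (weight 1/2) → 1/5; Kaede (weight 1/2) → 1/5; Kenji (weight 1) → 2/5.
Daichi is living and takes 1/5.
Emiko predeceased; the 1/5 allotted to Emiko's branch passes to Emiko's issue by representation.
The 1/5 is divided into 3 equal shares of 1/15 among Hana, Mariko, Ryo.
Hana is living and takes 1/15.
Mariko is living and takes 1/15.
Ryo is living and takes 1/15.
Kaede predeceased; the 1/5 allotted to Kaede's branch passes to Kaede's issue by representation.
The 1/5 is divided into 3 equal shares of 1/15 among Umeko, Yoshiko, Satoshi.
Umeko is living and takes 1/15.
Yoshiko is living and takes 1/15.
Satoshi is living and takes 1/15.
Kenji is living and takes 2/5.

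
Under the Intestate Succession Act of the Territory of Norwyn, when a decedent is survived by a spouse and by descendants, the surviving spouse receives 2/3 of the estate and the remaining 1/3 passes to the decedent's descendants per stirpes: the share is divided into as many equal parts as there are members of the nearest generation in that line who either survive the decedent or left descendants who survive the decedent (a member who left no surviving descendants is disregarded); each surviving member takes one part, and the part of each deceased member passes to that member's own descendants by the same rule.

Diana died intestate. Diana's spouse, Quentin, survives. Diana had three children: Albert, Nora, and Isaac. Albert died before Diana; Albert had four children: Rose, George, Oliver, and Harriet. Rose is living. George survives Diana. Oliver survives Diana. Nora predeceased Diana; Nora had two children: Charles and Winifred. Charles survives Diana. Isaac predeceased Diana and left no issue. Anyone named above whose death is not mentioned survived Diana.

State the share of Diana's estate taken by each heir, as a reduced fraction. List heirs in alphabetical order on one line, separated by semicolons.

Charles 1/12; George 1/24; Harriet 1/24; Oliver 1/24; Quentin 2/3; Rose 1/24; Winifred 1/12

Quentin, as surviving spouse, takes 2/3.
The remaining 1/3 passes to Diana's descendants per stirpes.
Isaac left no surviving issue, so that branch lapses and is disregarded.
The 1/3 is divided into 2 equal shares of 1/6 among Albert, Nora.
Albert predeceased; the 1/6 allotted to Albert's branch passes to Albert's issue by representation.
The 1/6 is divided into 4 equal shares of 1/24 among Rose, George, Oliver, Harriet.
Rose is living and takes 1/24.
George is living and takes 1/24.
Oliver is living and takes 1/24.
Harriet is living and takes 1/24.
Nora predeceased; the 1/6 allotted to Nora's branch passes to Nora's issue by representation.
The 1/6 is divided into 2 equal shares of 1/12 among Charles, Winifred.
Charles is living and takes 1/12.
Winifred is living and takes 1/12.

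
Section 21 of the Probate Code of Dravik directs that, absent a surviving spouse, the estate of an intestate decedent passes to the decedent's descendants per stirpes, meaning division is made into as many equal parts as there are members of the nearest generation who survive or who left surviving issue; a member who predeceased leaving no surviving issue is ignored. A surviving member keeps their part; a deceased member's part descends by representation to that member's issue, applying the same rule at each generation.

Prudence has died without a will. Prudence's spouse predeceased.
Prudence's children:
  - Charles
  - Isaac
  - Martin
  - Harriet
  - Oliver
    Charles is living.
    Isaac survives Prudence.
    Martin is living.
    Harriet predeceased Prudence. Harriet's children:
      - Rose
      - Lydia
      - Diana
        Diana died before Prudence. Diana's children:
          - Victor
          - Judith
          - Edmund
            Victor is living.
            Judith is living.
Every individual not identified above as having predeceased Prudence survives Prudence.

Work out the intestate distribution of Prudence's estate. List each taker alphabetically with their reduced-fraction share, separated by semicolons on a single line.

Charles 1/5; Edmund 1/45; Isaac 1/5; Judith 1/45; Lydia 1/15; Martin 1/5; Oliver 1/5; Rose 1/15; Victor 1/45

There is no surviving spouse, so the entire estate passes to Prudence's descendants per stirpes.
The estate is divided into 5 equal shares of 1/5 among Charles, Isaac, Martin, Harriet, Oliver.
Charles is living and takes 1/5.
Isaac is living and takes 1/5.
Martin is living and takes 1/5.
Harriet predeceased; the 1/5 allotted to Harriet's branch passes to Harriet's issue by representation.
The 1/5 is divided into 3 equal shares of 1/15 among Rose, Lydia, Diana.
Rose is living and takes 1/15.
Lydia is living and takes 1/15.
Diana predeceased; the 1/15 allotted to Diana's branch passes to Diana's issue by representation.
The 1/15 is divided into 3 equal shares of 1/45 among Victor, Judith, Edmund.
Victor is living and takes 1/45.
Judith is living and takes 1/45.
Edmund is living and takes 1/45.
Oliver is living and takes 1/5.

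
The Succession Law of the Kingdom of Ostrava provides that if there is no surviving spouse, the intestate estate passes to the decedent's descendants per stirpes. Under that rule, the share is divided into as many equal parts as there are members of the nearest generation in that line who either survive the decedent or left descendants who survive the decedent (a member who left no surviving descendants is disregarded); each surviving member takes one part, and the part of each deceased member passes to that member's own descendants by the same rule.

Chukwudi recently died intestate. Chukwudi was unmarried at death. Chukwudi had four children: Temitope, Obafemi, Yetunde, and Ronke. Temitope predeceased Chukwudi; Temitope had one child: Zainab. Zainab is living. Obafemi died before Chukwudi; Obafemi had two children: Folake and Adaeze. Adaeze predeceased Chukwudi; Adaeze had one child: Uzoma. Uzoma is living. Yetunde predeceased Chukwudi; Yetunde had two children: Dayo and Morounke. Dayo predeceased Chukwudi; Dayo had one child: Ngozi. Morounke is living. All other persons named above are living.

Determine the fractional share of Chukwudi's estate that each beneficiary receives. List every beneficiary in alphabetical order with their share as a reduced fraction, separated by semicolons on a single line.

Folake 1/8; Morounke 1/8; Ngozi 1/8; Ronke 1/4; Uzoma 1/8; Zainab 1/4

There is no surviving spouse, so the entire estate passes to Chukwudi's descendants per stirpes.
The estate is divided into 4 equal shares of 1/4 among Temitope, Obafemi, Yetunde, Ronke.
Temitope predeceased; the 1/4 allotted to Temitope's branch passes to Temitope's issue by representation.
Zainab is the sole taker at this level and receives the full 1/4.
Obafemi predeceased; the 1/4 allotted to Obafemi's branch passes to Obafemi's issue by representation.
The 1/4 is divided into 2 equal shares of 1/8 among Folake, Adaeze.
Folake is living and takes 1/8.
Adaeze predeceased; the 1/8 allotted to Adaeze's branch passes to Adaeze's issue by representation.
Uzoma is the sole taker at this level and receives the full 1/8.
Yetunde predeceased; the 1/4 allotted to Yetunde's branch passes to Yetunde's issue by representation.
The 1/4 is divided into 2 equal shares of 1/8 among Dayo, Morounke.
Dayo predeceased; the 1/8 allotted to Dayo's branch passes to Dayo's issue by representation.
Ngozi is the sole taker at this level and receives the full 1/8.
Morounke is living and takes 1/8.
Ronke is living and takes 1/4.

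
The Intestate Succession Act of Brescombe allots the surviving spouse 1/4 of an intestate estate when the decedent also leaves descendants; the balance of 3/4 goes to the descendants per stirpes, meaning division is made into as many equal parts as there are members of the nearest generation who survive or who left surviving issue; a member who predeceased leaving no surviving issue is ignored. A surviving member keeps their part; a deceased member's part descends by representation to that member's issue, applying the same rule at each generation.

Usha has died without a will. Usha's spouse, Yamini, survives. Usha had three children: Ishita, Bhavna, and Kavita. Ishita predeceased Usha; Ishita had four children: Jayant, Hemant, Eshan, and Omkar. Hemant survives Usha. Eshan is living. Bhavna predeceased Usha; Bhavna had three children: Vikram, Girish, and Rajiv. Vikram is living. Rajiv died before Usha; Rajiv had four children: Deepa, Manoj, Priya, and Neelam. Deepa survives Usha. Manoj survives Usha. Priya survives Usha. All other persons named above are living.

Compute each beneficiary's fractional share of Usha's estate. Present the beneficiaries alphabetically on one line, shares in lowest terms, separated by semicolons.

Yamini, as surviving spouse, takes 1/4.
The remaining 3/4 passes to Usha's descendants per stirpes.
The 3/4 is divided into 3 equal shares of 1/4 among Ishita, Bhavna, Kavita.
Ishita predeceased; the 1/4 allotted to Ishita's branch passes to Ishita's issue by representation.
The 1/4 is divided into 4 equal shares of 1/16 among Jayant, Hemant, Eshan, Omkar.
Jayant is living and takes 1/16.
Hemant is living and takes 1/16.
Eshan is living and takes 1/16.
Omkar is living and takes 1/16.
Bhavna predeceased; the 1/4 allotted to Bhavna's branch passes to Bhavna's issue by representation.
The 1/4 is divided into 3 equal shares of 1/12 among Vikram, Girish, Rajiv.
Vikram is living and takes 1/12.
Girish is living and takes 1/12.
Rajiv predeceased; the 1/12 allotted to Rajiv's branch passes to Rajiv's issue by representation.
The 1/12 is divided into 4 equal shares of 1/48 among Deepa, Manoj, Priya, Neelam.
Deepa is living and takes 1/48.
Manoj is living and takes 1/48.
Priya is living and takes 1/48.
Neelam is living and takes 1/48.
Kavita is living and takes 1/4.

Deepa 1/48; Eshan 1/16; Girish 1/12; Hemant 1/16; Jayant 1/16; Kavita 1/4; Manoj 1/48; Neelam 1/48; Omkar 1/16; Priya 1/48; Vikram 1/12; Yamini 1/4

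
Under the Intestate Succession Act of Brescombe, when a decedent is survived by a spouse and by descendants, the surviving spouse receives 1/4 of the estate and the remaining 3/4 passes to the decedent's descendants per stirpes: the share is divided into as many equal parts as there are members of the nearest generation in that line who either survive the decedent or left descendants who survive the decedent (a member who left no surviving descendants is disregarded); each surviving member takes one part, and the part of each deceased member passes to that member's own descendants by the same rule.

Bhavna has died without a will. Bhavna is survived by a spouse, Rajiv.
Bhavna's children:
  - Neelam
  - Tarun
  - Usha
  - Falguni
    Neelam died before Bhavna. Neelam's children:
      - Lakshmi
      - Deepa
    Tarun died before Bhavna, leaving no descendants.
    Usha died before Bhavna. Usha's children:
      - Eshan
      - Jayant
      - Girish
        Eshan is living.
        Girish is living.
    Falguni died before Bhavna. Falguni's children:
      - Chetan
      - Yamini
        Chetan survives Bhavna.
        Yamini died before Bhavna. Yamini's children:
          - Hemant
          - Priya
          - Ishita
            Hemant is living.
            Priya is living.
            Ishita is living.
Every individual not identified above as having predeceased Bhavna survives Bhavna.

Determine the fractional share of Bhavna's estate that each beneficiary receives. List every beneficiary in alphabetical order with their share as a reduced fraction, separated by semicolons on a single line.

Chetan 1/8; Deepa 1/8; Eshan 1/12; Girish 1/12; Hemant 1/24; Ishita 1/24; Jayant 1/12; Lakshmi 1/8; Priya 1/24; Rajiv 1/4

Rajiv, as surviving spouse, takes 1/4.
The remaining 3/4 passes to Bhavna's descendants per stirpes.
Tarun left no surviving issue, so that branch lapses and is disregarded.
The 3/4 is divided into 3 equal shares of 1/4 among Neelam, Usha, Falguni.
Neelam predeceased; the 1/4 allotted to Neelam's branch passes to Neelam's issue by representation.
The 1/4 is divided into 2 equal shares of 1/8 among Lakshmi, Deepa.
Lakshmi is living and takes 1/8.
Deepa is living and takes 1/8.
Usha predeceased; the 1/4 allotted to Usha's branch passes to Usha's issue by representation.
The 1/4 is divided into 3 equal shares of 1/12 among Eshan, Jayant, Girish.
Eshan is living and takes 1/12.
Jayant is living and takes 1/12.
Girish is living and takes 1/12.
Falguni predeceased; the 1/4 allotted to Falguni's branch passes to Falguni's issue by representation.
The 1/4 is divided into 2 equal shares of 1/8 among Chetan, Yamini.
Chetan is living and takes 1/8.
Yamini predeceased; the 1/8 allotted to Yamini's branch passes to Yamini's issue by representation.
The 1/8 is divided into 3 equal shares of 1/24 among Hemant, Priya, Ishita.
Hemant is living and takes 1/24.
Priya is living and takes 1/24.
Ishita is living and takes 1/24.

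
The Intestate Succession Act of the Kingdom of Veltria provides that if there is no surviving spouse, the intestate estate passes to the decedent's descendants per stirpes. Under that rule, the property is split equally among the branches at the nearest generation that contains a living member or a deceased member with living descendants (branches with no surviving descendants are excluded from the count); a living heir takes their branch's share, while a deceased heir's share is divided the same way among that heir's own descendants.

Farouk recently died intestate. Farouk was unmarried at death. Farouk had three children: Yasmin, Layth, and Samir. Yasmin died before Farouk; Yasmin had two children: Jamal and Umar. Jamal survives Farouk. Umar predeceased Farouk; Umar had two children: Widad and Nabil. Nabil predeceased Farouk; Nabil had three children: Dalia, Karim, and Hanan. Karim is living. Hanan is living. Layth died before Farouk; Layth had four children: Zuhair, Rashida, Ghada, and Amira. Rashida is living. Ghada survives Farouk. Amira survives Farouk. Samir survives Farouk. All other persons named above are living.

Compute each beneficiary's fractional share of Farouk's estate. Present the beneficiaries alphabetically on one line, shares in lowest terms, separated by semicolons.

There is no surviving spouse, so the entire estate passes to Farouk's descendants per stirpes.
The estate is divided into 3 equal shares of 1/3 among Yasmin, Layth, Samir.
Yasmin predeceased; the 1/3 allotted to Yasmin's branch passes to Yasmin's issue by representation.
The 1/3 is divided into 2 equal shares of 1/6 among Jamal, Umar.
Jamal is living and takes 1/6.
Umar predeceased; the 1/6 allotted to Umar's branch passes to Umar's issue by representation.
The 1/6 is divided into 2 equal shares of 1/12 among Widad, Nabil.
Widad is living and takes 1/12.
Nabil predeceased; the 1/12 allotted to Nabil's branch passes to Nabil's issue by representation.
The 1/12 is divided into 3 equal shares of 1/36 among Dalia, Karim, Hanan.
Dalia is living and takes 1/36.
Karim is living and takes 1/36.
Hanan is living and takes 1/36.
Layth predeceased; the 1/3 allotted to Layth's branch passes to Layth's issue by representation.
The 1/3 is divided into 4 equal shares of 1/12 among Zuhair, Rashida, Ghada, Amira.
Zuhair is living and takes 1/12.
Rashida is living and takes 1/12.
Ghada is living and takes 1/12.
Amira is living and takes 1/12.
Samir is living and takes 1/3.

Amira 1/12; Dalia 1/36; Ghada 1/12; Hanan 1/36; Jamal 1/6; Karim 1/36; Rashida 1/12; Samir 1/3; Widad 1/12; Zuhair 1/12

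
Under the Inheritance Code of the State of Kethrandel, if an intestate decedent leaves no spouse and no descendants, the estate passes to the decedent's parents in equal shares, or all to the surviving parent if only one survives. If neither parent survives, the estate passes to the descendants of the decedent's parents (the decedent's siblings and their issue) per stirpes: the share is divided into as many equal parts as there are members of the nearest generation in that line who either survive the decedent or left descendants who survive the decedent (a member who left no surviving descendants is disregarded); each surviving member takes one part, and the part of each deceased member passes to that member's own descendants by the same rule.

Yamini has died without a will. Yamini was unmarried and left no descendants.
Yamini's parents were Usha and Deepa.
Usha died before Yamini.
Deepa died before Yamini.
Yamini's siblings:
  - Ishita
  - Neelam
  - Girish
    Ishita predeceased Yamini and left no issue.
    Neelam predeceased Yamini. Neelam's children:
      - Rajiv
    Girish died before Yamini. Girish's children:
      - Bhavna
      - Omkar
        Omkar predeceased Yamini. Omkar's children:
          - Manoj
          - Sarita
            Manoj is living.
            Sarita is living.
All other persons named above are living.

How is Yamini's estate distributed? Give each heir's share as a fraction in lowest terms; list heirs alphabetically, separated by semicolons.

Neither parent survives and there are no descendants, so the estate passes to Yamini's siblings and their issue per stirpes.
Ishita left no surviving issue, so that branch lapses and is disregarded.
The estate is divided into 2 equal shares of 1/2 among Neelam, Girish.
Neelam predeceased; the 1/2 allotted to Neelam's branch passes to Neelam's issue by representation.
Rajiv is the sole taker at this level and receives the full 1/2.
Girish predeceased; the 1/2 allotted to Girish's branch passes to Girish's issue by representation.
The 1/2 is divided into 2 equal shares of 1/4 among Bhavna, Omkar.
Bhavna is living and takes 1/4.
Omkar predeceased; the 1/4 allotted to Omkar's branch passes to Omkar's issue by representation.
The 1/4 is divided into 2 equal shares of 1/8 among Manoj, Sarita.
Manoj is living and takes 1/8.
Sarita is living and takes 1/8.

Bhavna 1/4; Manoj 1/8; Rajiv 1/2; Sarita 1/8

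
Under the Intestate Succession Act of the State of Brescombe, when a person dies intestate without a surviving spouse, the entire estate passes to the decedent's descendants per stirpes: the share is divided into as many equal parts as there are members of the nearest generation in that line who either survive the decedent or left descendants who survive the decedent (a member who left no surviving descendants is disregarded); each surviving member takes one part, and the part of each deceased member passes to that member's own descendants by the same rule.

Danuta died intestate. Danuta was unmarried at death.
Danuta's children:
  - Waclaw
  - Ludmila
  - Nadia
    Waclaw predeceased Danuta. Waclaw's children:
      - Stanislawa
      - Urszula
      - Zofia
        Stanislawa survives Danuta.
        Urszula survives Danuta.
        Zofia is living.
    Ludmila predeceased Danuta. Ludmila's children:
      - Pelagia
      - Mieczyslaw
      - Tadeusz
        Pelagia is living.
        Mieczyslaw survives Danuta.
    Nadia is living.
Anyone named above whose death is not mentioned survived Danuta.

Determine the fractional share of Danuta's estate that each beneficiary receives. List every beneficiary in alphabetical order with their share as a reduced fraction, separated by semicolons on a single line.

There is no surviving spouse, so the entire estate passes to Danuta's descendants per stirpes.
The estate is divided into 3 equal shares of 1/3 among Waclaw, Ludmila, Nadia.
Waclaw predeceased; the 1/3 allotted to Waclaw's branch passes to Waclaw's issue by representation.
The 1/3 is divided into 3 equal shares of 1/9 among Stanislawa, Urszula, Zofia.
Stanislawa is living and takes 1/9.
Urszula is living and takes 1/9.
Zofia is living and takes 1/9.
Ludmila predeceased; the 1/3 allotted to Ludmila's branch passes to Ludmila's issue by representation.
The 1/3 is divided into 3 equal shares of 1/9 among Pelagia, Mieczyslaw, Tadeusz.
Pelagia is living and takes 1/9.
Mieczyslaw is living and takes 1/9.
Tadeusz is living and takes 1/9.
Nadia is living and takes 1/3.

Mieczyslaw 1/9; Nadia 1/3; Pelagia 1/9; Stanislawa 1/9; Tadeusz 1/9; Urszula 1/9; Zofia 1/9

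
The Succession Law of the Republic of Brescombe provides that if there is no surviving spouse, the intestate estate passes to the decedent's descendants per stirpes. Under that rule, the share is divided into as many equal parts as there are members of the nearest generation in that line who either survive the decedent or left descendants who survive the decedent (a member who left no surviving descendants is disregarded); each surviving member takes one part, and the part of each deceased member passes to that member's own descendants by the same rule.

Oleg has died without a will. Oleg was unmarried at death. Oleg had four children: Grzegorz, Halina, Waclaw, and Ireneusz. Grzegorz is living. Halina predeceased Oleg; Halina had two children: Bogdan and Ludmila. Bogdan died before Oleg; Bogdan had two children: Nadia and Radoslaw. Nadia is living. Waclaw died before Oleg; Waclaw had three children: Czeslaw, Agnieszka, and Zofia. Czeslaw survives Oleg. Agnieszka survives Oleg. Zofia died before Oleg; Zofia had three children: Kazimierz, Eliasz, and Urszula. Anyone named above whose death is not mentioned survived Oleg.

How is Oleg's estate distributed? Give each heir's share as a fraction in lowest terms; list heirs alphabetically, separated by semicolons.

There is no surviving spouse, so the entire estate passes to Oleg's descendants per stirpes.
The estate is divided into 4 equal shares of 1/4 among Grzegorz, Halina, Waclaw, Ireneusz.
Grzegorz is living and takes 1/4.
Halina predeceased; the 1/4 allotted to Halina's branch passes to Halina's issue by representation.
The 1/4 is divided into 2 equal shares of 1/8 among Bogdan, Ludmila.
Bogdan predeceased; the 1/8 allotted to Bogdan's branch passes to Bogdan's issue by representation.
The 1/8 is divided into 2 equal shares of 1/16 among Nadia, Radoslaw.
Nadia is living and takes 1/16.
Radoslaw is living and takes 1/16.
Ludmila is living and takes 1/8.
Waclaw predeceased; the 1/4 allotted to Waclaw's branch passes to Waclaw's issue by representation.
The 1/4 is divided into 3 equal shares of 1/12 among Czeslaw, Agnieszka, Zofia.
Czeslaw is living and takes 1/12.
Agnieszka is living and takes 1/12.
Zofia predeceased; the 1/12 allotted to Zofia's branch passes to Zofia's issue by representation.
The 1/12 is divided into 3 equal shares of 1/36 among Kazimierz, Eliasz, Urszula.
Kazimierz is living and takes 1/36.
Eliasz is living and takes 1/36.
Urszula is living and takes 1/36.
Ireneusz is living and takes 1/4.

Agnieszka 1/12; Czeslaw 1/12; Eliasz 1/36; Grzegorz 1/4; Ireneusz 1/4; Kazimierz 1/36; Ludmila 1/8; Nadia 1/16; Radoslaw 1/16; Urszula 1/36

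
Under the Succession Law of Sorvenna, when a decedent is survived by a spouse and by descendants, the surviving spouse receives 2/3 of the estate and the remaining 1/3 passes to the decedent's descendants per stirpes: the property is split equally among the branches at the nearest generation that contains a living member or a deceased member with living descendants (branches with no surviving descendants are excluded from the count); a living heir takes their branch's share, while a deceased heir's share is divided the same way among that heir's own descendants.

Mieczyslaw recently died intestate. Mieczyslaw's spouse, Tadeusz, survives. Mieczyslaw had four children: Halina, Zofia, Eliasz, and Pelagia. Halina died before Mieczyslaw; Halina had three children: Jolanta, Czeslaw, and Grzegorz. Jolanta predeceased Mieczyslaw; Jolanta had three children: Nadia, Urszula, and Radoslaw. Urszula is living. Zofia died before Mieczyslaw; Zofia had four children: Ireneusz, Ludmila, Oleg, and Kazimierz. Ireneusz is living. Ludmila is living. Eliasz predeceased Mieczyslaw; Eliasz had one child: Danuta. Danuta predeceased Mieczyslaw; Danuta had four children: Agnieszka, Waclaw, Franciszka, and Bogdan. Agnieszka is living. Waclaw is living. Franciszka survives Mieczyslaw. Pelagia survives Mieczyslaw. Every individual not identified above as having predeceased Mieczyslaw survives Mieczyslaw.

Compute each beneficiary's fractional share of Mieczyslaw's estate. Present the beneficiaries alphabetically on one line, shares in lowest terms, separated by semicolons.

Agnieszka 1/48; Bogdan 1/48; Czeslaw 1/36; Franciszka 1/48; Grzegorz 1/36; Ireneusz 1/48; Kazimierz 1/48; Ludmila 1/48; Nadia 1/108; Oleg 1/48; Pelagia 1/12; Radoslaw 1/108; Tadeusz 2/3; Urszula 1/108; Waclaw 1/48

Tadeusz, as surviving spouse, takes 2/3.
The remaining 1/3 passes to Mieczyslaw's descendants per stirpes.
The 1/3 is divided into 4 equal shares of 1/12 among Halina, Zofia, Eliasz, Pelagia.
Halina predeceased; the 1/12 allotted to Halina's branch passes to Halina's issue by representation.
The 1/12 is divided into 3 equal shares of 1/36 among Jolanta, Czeslaw, Grzegorz.
Jolanta predeceased; the 1/36 allotted to Jolanta's branch passes to Jolanta's issue by representation.
The 1/36 is divided into 3 equal shares of 1/108 among Nadia, Urszula, Radoslaw.
Nadia is living and takes 1/108.
Urszula is living and takes 1/108.
Radoslaw is living and takes 1/108.
Czeslaw is living and takes 1/36.
Grzegorz is living and takes 1/36.
Zofia predeceased; the 1/12 allotted to Zofia's branch passes to Zofia's issue by representation.
The 1/12 is divided into 4 equal shares of 1/48 among Ireneusz, Ludmila, Oleg, Kazimierz.
Ireneusz is living and takes 1/48.
Ludmila is living and takes 1/48.
Oleg is living and takes 1/48.
Kazimierz is living and takes 1/48.
Eliasz predeceased; the 1/12 allotted to Eliasz's branch passes to Eliasz's issue by representation.
Danuta's line is the sole branch at this level, so the full 1/12 passes to Danuta's issue by representation.
The 1/12 is divided into 4 equal shares of 1/48 among Agnieszka, Waclaw, Franciszka, Bogdan.
Agnieszka is living and takes 1/48.
Waclaw is living and takes 1/48.
Franciszka is living and takes 1/48.
Bogdan is living and takes 1/48.
Pelagia is living and takes 1/12.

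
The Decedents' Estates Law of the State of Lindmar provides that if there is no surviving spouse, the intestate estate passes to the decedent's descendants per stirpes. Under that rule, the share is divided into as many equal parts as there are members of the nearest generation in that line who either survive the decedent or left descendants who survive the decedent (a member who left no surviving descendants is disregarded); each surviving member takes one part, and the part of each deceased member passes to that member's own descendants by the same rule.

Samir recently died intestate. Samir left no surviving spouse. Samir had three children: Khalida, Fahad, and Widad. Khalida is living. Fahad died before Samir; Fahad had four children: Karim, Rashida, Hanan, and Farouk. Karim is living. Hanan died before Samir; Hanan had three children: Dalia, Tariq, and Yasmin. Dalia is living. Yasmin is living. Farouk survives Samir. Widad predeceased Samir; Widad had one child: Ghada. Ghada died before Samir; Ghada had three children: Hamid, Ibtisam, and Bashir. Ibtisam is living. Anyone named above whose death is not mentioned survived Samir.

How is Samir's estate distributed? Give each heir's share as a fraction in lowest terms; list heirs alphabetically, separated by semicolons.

There is no surviving spouse, so the entire estate passes to Samir's descendants per stirpes.
The estate is divided into 3 equal shares of 1/3 among Khalida, Fahad, Widad.
Khalida is living and takes 1/3.
Fahad predeceased; the 1/3 allotted to Fahad's branch passes to Fahad's issue by representation.
The 1/3 is divided into 4 equal shares of 1/12 among Karim, Rashida, Hanan, Farouk.
Karim is living and takes 1/12.
Rashida is living and takes 1/12.
Hanan predeceased; the 1/12 allotted to Hanan's branch passes to Hanan's issue by representation.
The 1/12 is divided into 3 equal shares of 1/36 among Dalia, Tariq, Yasmin.
Dalia is living and takes 1/36.
Tariq is living and takes 1/36.
Yasmin is living and takes 1/36.
Farouk is living and takes 1/12.
Widad predeceased; the 1/3 allotted to Widad's branch passes to Widad's issue by representation.
Ghada's line is the sole branch at this level, so the full 1/3 passes to Ghada's issue by representation.
The 1/3 is divided into 3 equal shares of 1/9 among Hamid, Ibtisam, Bashir.
Hamid is living and takes 1/9.
Ibtisam is living and takes 1/9.
Bashir is living and takes 1/9.

Bashir 1/9; Dalia 1/36; Farouk 1/12; Hamid 1/9; Ibtisam 1/9; Karim 1/12; Khalida 1/3; Rashida 1/12; Tariq 1/36; Yasmin 1/36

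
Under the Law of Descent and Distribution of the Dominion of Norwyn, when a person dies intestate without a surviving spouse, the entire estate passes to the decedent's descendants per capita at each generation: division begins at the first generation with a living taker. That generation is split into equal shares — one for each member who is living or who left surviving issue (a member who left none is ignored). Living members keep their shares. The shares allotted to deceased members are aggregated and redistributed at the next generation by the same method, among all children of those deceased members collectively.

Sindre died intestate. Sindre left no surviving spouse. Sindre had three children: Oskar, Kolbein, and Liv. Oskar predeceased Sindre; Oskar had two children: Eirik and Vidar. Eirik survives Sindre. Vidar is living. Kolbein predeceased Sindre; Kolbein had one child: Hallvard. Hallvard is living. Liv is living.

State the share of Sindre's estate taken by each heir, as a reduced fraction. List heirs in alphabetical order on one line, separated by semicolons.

There is no surviving spouse, so the entire estate passes to Sindre's descendants per capita at each generation.
At generation 1 (Oskar, Kolbein, Liv) there are 3 shares of (1)/3 = 1/3 each.
Living: Liv — each takes 1/3.
Deceased: Oskar and Kolbein. Their combined 2/3 is pooled and carried to generation 2.
At generation 2 (Eirik, Vidar, Hallvard) there are 3 shares of (2/3)/3 = 2/9 each.
Living: Eirik, Vidar, and Hallvard — each takes 2/9.

Eirik 2/9; Hallvard 2/9; Liv 1/3; Vidar 2/9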